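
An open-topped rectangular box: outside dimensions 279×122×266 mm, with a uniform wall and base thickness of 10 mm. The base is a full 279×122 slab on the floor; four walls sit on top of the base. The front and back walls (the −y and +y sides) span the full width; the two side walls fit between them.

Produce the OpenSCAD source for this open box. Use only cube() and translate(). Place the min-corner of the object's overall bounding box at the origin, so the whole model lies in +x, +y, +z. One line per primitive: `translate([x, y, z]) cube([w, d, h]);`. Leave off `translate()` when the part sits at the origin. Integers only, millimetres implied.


cube([279, 122, 10]);
translate([0, 0, 10]) cube([279, 10, 256]);
translate([0, 112, 10]) cube([279, 10, 256]);
translate([0, 10, 10]) cube([10, 102, 256]);
translate([269, 10, 10]) cube([10, 102, 256]);


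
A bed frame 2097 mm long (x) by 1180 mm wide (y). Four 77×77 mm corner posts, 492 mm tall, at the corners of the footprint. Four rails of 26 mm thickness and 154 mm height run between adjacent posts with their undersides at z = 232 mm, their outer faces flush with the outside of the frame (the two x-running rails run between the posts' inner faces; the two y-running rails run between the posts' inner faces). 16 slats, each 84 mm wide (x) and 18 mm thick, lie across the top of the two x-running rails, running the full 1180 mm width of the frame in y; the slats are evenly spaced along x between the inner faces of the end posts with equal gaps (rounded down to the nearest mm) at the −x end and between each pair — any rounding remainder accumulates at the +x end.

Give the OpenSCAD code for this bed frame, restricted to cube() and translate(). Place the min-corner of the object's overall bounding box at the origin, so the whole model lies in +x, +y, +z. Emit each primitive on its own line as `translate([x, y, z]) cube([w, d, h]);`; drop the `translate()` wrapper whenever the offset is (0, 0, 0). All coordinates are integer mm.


// slat z = rail_z + rail_h = 232 + 154 = 386
// slat gap = ⌊(1943 − 16·84) / 17⌋ = 35
cube([77, 77, 492]);
translate([0, 1103, 0]) cube([77, 77, 492]);
translate([2020, 0, 0]) cube([77, 77, 492]);
translate([2020, 1103, 0]) cube([77, 77, 492]);
translate([77, 0, 232]) cube([1943, 26, 154]);
translate([77, 1154, 232]) cube([1943, 26, 154]);
translate([0, 77, 232]) cube([26, 1026, 154]);
translate([2071, 77, 232]) cube([26, 1026, 154]);
translate([112, 0, 386]) cube([84, 1180, 18]);
translate([231, 0, 386]) cube([84, 1180, 18]);
translate([350, 0, 386]) cube([84, 1180, 18]);
translate([469, 0, 386]) cube([84, 1180, 18]);
translate([588, 0, 386]) cube([84, 1180, 18]);
translate([707, 0, 386]) cube([84, 1180, 18]);
translate([826, 0, 386]) cube([84, 1180, 18]);
translate([945, 0, 386]) cube([84, 1180, 18]);
translate([1064, 0, 386]) cube([84, 1180, 18]);
translate([1183, 0, 386]) cube([84, 1180, 18]);
translate([1302, 0, 386]) cube([84, 1180, 18]);
translate([1421, 0, 386]) cube([84, 1180, 18]);
translate([1540, 0, 386]) cube([84, 1180, 18]);
translate([1659, 0, 386]) cube([84, 1180, 18]);
translate([1778, 0, 386]) cube([84, 1180, 18]);
translate([1897, 0, 386]) cube([84, 1180, 18]);


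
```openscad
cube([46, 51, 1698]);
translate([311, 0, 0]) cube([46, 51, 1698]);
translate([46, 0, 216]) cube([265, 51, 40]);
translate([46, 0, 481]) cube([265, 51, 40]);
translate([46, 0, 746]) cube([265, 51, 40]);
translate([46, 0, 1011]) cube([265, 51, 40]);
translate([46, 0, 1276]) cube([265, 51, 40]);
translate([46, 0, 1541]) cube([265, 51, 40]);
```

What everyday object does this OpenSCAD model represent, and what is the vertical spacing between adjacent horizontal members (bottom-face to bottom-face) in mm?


A ladder. The rung spacing is 265 mm.

Two tall 46×51 posts with 6 short bars between them — a ladder. Adjacent rungs sit at z = 216 and z = 481, so the spacing is 481 − 216 = 265 mm.


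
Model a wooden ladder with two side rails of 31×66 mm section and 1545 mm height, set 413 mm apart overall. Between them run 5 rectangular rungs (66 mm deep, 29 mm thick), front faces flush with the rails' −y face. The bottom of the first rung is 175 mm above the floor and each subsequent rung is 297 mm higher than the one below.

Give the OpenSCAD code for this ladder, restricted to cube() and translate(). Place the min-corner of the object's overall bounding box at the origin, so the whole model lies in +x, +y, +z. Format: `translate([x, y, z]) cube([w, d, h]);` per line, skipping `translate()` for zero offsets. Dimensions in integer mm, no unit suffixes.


cube([31, 66, 1545]);
translate([382, 0, 0]) cube([31, 66, 1545]);
translate([31, 0, 175]) cube([351, 66, 29]);
translate([31, 0, 472]) cube([351, 66, 29]);
translate([31, 0, 769]) cube([351, 66, 29]);
translate([31, 0, 1066]) cube([351, 66, 29]);
translate([31, 0, 1363]) cube([351, 66, 29]);


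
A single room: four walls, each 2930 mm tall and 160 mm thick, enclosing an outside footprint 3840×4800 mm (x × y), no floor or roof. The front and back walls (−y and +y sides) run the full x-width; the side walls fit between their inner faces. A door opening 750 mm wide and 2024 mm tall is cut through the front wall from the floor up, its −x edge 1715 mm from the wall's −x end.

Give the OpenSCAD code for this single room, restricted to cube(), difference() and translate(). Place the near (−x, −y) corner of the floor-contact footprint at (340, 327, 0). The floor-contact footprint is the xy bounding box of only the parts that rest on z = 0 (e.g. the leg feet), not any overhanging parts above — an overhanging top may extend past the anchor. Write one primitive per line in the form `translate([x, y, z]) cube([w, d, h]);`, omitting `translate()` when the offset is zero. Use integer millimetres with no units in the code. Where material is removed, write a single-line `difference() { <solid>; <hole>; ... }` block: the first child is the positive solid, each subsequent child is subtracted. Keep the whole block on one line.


difference() { translate([340, 327, 0]) cube([3840, 160, 2930]); translate([2055, 327, 0]) cube([750, 160, 2024]); }
translate([340, 4967, 0]) cube([3840, 160, 2930]);
translate([340, 487, 0]) cube([160, 4480, 2930]);
translate([4020, 487, 0]) cube([160, 4480, 2930]);


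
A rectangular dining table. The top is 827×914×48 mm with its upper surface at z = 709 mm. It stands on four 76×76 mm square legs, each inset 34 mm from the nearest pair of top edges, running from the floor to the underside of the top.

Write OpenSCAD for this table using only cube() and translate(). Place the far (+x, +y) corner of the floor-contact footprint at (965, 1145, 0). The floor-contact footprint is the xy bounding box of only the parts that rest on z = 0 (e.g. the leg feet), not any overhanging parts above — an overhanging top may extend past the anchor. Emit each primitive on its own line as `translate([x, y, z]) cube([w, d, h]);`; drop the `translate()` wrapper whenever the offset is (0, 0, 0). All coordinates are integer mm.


translate([172, 265, 661]) cube([827, 914, 48]);
translate([206, 299, 0]) cube([76, 76, 661]);
translate([889, 299, 0]) cube([76, 76, 661]);
translate([206, 1069, 0]) cube([76, 76, 661]);
translate([889, 1069, 0]) cube([76, 76, 661]);


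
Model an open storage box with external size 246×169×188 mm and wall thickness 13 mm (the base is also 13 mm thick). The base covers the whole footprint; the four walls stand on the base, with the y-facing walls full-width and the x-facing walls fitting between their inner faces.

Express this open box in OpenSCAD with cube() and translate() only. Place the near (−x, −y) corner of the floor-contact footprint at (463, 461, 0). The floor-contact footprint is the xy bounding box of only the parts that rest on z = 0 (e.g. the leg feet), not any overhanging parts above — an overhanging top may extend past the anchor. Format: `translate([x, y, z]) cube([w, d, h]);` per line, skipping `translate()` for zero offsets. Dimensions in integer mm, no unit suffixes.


translate([463, 461, 0]) cube([246, 169, 13]);
translate([463, 461, 13]) cube([246, 13, 175]);
translate([463, 617, 13]) cube([246, 13, 175]);
translate([463, 474, 13]) cube([13, 143, 175]);
translate([696, 474, 13]) cube([13, 143, 175]);


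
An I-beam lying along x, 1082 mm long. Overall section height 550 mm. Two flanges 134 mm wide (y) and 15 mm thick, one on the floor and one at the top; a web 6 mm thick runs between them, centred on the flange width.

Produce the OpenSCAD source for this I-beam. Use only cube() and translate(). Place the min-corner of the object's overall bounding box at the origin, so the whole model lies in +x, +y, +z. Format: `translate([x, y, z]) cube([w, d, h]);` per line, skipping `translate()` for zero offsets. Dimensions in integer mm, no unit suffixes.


cube([1082, 134, 15]);
translate([0, 64, 15]) cube([1082, 6, 520]);
translate([0, 0, 535]) cube([1082, 134, 15]);


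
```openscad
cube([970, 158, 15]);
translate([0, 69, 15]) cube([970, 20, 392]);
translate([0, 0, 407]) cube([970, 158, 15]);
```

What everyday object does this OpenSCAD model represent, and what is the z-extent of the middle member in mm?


An I-beam. The web height is 392 mm.

Two wide flanges with a thin centred web — an I-beam. Overall 422 mm minus two 15 mm flanges gives a web of 422 − 2·15 = 392 mm.


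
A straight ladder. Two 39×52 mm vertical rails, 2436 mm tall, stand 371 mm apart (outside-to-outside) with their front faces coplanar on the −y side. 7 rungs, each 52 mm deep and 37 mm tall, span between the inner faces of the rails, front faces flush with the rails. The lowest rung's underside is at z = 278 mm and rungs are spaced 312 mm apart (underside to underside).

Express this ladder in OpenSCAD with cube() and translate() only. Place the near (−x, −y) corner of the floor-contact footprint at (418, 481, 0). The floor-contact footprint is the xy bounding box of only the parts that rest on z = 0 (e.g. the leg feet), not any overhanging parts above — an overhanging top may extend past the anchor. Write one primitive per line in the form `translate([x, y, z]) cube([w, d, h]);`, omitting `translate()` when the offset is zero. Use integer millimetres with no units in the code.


translate([418, 481, 0]) cube([39, 52, 2436]);
translate([750, 481, 0]) cube([39, 52, 2436]);
translate([457, 481, 278]) cube([293, 52, 37]);
translate([457, 481, 590]) cube([293, 52, 37]);
translate([457, 481, 902]) cube([293, 52, 37]);
translate([457, 481, 1214]) cube([293, 52, 37]);
translate([457, 481, 1526]) cube([293, 52, 37]);
translate([457, 481, 1838]) cube([293, 52, 37]);
translate([457, 481, 2150]) cube([293, 52, 37]);


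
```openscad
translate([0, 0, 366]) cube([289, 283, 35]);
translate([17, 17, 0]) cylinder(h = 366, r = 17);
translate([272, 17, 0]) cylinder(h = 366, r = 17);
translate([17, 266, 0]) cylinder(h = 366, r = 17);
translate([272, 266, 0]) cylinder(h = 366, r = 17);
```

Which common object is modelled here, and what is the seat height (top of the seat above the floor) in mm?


A stool. The seat height is 401 mm.

A 289×283×35 slab at z = 366 on four corner cylinders — a stool. The seat top is 366 + 35 = 401 mm.


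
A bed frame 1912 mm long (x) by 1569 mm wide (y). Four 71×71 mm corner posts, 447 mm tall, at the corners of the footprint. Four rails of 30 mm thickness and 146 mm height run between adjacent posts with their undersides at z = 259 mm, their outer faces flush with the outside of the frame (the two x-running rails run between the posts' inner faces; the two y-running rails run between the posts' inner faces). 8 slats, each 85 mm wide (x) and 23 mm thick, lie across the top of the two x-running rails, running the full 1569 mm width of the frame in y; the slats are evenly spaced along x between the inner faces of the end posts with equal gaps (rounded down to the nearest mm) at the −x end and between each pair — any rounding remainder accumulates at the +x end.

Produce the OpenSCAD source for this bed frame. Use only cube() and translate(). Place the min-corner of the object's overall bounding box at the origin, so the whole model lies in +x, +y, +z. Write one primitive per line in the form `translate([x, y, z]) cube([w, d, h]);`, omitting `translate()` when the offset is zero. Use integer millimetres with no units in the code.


// slat z = rail_z + rail_h = 259 + 146 = 405
// slat gap = ⌊(1770 − 8·85) / 9⌋ = 121
cube([71, 71, 447]);
translate([0, 1498, 0]) cube([71, 71, 447]);
translate([1841, 0, 0]) cube([71, 71, 447]);
translate([1841, 1498, 0]) cube([71, 71, 447]);
translate([71, 0, 259]) cube([1770, 30, 146]);
translate([71, 1539, 259]) cube([1770, 30, 146]);
translate([0, 71, 259]) cube([30, 1427, 146]);
translate([1882, 71, 259]) cube([30, 1427, 146]);
translate([192, 0, 405]) cube([85, 1569, 23]);
translate([398, 0, 405]) cube([85, 1569, 23]);
translate([604, 0, 405]) cube([85, 1569, 23]);
translate([810, 0, 405]) cube([85, 1569, 23]);
translate([1016, 0, 405]) cube([85, 1569, 23]);
translate([1222, 0, 405]) cube([85, 1569, 23]);
translate([1428, 0, 405]) cube([85, 1569, 23]);
translate([1634, 0, 405]) cube([85, 1569, 23]);


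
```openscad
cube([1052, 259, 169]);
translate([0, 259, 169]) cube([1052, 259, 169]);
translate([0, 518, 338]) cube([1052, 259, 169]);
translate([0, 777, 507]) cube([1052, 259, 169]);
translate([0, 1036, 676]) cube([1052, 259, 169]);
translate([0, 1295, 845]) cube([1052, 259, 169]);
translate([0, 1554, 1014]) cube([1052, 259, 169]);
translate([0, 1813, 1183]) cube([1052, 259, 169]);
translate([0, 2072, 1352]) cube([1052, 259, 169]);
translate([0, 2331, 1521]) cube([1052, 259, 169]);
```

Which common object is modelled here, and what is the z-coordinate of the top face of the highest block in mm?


A staircase. The total rise is 1690 mm.

10 identical blocks, each offset up and back from the previous — a staircase. Each step is 169 mm tall and there are 10 of them, so the total rise is 10 × 169 = 1690 mm.


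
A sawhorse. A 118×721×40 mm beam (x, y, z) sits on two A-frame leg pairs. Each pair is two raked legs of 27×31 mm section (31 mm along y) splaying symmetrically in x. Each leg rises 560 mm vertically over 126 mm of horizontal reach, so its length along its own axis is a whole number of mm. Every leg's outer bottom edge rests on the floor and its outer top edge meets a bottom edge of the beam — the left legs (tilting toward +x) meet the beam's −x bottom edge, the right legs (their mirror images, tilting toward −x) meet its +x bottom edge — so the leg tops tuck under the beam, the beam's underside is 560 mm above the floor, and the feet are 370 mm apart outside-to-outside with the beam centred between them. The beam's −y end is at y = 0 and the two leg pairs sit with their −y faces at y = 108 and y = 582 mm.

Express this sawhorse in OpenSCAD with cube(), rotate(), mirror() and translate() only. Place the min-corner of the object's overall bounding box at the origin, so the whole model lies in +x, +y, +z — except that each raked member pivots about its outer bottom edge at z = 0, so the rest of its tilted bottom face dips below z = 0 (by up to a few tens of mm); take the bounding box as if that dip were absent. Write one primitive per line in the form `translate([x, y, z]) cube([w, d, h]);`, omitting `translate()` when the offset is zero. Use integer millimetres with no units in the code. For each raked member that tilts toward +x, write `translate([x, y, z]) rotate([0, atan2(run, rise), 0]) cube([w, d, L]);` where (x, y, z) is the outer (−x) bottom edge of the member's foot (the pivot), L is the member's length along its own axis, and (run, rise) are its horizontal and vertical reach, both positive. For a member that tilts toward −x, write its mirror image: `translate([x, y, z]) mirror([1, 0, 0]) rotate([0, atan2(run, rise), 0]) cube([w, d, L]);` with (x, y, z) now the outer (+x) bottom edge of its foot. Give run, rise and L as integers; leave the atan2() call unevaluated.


// leg length = √(126² + 560²) = 574
// right-leg outer foot x = 2·126 + 118 = 370
// beam min-corner = (126, 0, 560)
translate([126, 0, 560]) cube([118, 721, 40]);
translate([0, 108, 0]) rotate([0, atan2(126, 560), 0]) cube([27, 31, 574]);
translate([370, 108, 0]) mirror([1, 0, 0]) rotate([0, atan2(126, 560), 0]) cube([27, 31, 574]);
translate([0, 582, 0]) rotate([0, atan2(126, 560), 0]) cube([27, 31, 574]);
translate([370, 582, 0]) mirror([1, 0, 0]) rotate([0, atan2(126, 560), 0]) cube([27, 31, 574]);


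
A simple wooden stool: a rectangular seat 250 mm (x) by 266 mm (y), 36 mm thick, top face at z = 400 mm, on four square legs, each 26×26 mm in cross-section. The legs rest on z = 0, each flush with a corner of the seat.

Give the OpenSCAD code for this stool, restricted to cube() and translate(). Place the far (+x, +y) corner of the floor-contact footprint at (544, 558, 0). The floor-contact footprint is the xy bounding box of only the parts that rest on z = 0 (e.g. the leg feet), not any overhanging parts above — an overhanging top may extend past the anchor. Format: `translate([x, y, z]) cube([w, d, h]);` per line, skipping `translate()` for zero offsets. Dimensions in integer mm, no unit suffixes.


translate([294, 292, 364]) cube([250, 266, 36]);
translate([294, 292, 0]) cube([26, 26, 364]);
translate([518, 292, 0]) cube([26, 26, 364]);
translate([294, 532, 0]) cube([26, 26, 364]);
translate([518, 532, 0]) cube([26, 26, 364]);


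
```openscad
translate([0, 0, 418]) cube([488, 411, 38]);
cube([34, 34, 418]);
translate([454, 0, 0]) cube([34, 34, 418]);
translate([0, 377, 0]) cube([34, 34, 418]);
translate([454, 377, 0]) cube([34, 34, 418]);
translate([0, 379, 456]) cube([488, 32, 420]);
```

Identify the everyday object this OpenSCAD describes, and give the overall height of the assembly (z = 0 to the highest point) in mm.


A chair. The overall height is 876 mm.

A slab on four corner posts with a tall panel at the back — a chair. The seat slab sits at z = 418 with thickness 38, and the 420 mm backrest starts at the seat top, so the overall height is 418 + 38 + 420 = 876 mm.


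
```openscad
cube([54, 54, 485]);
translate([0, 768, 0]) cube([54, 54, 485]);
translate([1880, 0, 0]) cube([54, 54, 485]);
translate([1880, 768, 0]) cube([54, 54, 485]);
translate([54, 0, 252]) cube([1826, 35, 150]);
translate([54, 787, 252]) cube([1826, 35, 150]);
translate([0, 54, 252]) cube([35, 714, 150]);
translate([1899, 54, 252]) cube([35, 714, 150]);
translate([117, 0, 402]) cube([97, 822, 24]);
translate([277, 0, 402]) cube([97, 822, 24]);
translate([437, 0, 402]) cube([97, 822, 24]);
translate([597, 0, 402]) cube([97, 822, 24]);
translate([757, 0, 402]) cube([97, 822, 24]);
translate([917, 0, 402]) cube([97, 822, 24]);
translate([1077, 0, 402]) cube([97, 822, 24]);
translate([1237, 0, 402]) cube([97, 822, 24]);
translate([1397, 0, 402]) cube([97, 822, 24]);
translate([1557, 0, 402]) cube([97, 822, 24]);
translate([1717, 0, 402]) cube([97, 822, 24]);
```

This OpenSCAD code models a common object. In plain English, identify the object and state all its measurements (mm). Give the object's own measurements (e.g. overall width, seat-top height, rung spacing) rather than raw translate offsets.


A bed frame 1934 mm long (x) by 822 mm wide (y). Four 54×54 mm corner posts, 485 mm tall, at the corners of the footprint. Four rails of 35 mm thickness and 150 mm height run between adjacent posts with their undersides at z = 252 mm, their outer faces flush with the outside of the frame (the two x-running rails run between the posts' inner faces; the two y-running rails run between the posts' inner faces). 11 slats, each 97 mm wide (x) and 24 mm thick, lie across the top of the two x-running rails, running the full 822 mm width of the frame in y; along x they sit between the end posts with a 63 mm gap after the −x posts and between neighbouring slats, leaving 66 mm before the +x posts.


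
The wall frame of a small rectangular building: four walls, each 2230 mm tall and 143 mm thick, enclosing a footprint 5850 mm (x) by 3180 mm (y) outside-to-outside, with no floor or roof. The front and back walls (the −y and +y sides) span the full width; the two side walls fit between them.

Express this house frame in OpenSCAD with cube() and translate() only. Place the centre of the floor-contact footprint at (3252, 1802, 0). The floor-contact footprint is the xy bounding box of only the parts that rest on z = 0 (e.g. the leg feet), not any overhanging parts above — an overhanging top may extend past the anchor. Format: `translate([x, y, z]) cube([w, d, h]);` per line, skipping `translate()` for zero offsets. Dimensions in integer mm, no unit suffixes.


translate([327, 212, 0]) cube([5850, 143, 2230]);
translate([327, 3249, 0]) cube([5850, 143, 2230]);
translate([327, 355, 0]) cube([143, 2894, 2230]);
translate([6034, 355, 0]) cube([143, 2894, 2230]);


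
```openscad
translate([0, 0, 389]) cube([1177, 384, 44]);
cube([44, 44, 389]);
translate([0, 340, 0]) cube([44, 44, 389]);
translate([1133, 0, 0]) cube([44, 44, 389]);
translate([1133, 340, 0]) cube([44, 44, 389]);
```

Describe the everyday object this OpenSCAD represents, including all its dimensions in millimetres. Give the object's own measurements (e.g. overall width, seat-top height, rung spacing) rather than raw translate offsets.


A bench: a 1177×384 mm seat slab, 44 mm thick, top at z = 433 mm, on four 44×44 mm square legs flush with the seat corners and standing on z = 0.


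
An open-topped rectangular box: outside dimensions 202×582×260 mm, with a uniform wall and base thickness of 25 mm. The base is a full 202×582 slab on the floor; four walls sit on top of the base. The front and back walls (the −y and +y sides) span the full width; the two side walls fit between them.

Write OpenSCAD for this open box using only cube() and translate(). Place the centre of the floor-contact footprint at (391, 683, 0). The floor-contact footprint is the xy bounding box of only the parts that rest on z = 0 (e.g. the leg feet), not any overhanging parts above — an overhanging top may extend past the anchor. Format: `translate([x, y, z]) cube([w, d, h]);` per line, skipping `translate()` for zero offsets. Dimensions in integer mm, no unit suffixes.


translate([290, 392, 0]) cube([202, 582, 25]);
translate([290, 392, 25]) cube([202, 25, 235]);
translate([290, 949, 25]) cube([202, 25, 235]);
translate([290, 417, 25]) cube([25, 532, 235]);
translate([467, 417, 25]) cube([25, 532, 235]);


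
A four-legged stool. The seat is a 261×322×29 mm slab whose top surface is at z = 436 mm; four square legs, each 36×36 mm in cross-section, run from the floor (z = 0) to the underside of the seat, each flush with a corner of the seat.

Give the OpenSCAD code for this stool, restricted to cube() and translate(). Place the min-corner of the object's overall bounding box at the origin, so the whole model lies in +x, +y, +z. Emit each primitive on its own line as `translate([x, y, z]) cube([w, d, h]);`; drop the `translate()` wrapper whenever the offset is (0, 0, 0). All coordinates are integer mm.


// leg_h = 436 - 29 = 407
translate([0, 0, 407]) cube([261, 322, 29]);
cube([36, 36, 407]);
translate([225, 0, 0]) cube([36, 36, 407]);
translate([0, 286, 0]) cube([36, 36, 407]);
translate([225, 286, 0]) cube([36, 36, 407]);


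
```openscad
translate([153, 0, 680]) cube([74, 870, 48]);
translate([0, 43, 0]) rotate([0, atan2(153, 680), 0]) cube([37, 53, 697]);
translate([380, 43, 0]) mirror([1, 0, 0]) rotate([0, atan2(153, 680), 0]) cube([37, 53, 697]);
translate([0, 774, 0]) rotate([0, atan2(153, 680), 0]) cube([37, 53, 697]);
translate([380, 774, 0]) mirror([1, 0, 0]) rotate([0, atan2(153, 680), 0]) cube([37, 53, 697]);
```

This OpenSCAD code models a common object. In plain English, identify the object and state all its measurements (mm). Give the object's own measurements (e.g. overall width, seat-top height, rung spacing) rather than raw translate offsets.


A sawhorse. A 74×870×48 mm beam (x, y, z) sits on two A-frame leg pairs. Each pair is two raked legs of 37×53 mm section (53 mm along y) splaying symmetrically in x. Each leg rises 680 mm vertically over 153 mm of horizontal reach and is 697 mm long along its own axis. Every leg's outer bottom edge rests on the floor and its outer top edge meets a bottom edge of the beam — the left legs (tilting toward +x) meet the beam's −x bottom edge, the right legs (their mirror images, tilting toward −x) meet its +x bottom edge — so the leg tops tuck under the beam, the beam's underside is 680 mm above the floor, and the feet are 380 mm apart outside-to-outside with the beam centred between them. The two leg pairs are set in 43 mm from either end of the beam.


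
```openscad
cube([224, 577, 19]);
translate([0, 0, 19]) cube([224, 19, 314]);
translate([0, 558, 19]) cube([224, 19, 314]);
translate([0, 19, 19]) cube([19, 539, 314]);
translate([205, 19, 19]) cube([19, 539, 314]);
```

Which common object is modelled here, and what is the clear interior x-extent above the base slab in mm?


An open box. The internal width is 186 mm.

A 224×577 base slab with four walls standing on it — an open box. The base is 224 mm wide and the walls are 19 mm thick, so the internal width is 224 − 2 × 19 = 186 mm.


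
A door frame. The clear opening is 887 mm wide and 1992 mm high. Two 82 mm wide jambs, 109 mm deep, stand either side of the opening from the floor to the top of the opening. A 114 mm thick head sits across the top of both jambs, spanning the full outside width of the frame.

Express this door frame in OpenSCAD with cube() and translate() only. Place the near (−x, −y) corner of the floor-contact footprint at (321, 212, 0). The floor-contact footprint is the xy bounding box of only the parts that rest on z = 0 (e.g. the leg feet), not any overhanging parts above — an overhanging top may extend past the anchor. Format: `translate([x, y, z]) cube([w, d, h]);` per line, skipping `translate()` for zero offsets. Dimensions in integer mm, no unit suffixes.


translate([321, 212, 0]) cube([82, 109, 1992]);
translate([1290, 212, 0]) cube([82, 109, 1992]);
translate([321, 212, 1992]) cube([1051, 109, 114]);


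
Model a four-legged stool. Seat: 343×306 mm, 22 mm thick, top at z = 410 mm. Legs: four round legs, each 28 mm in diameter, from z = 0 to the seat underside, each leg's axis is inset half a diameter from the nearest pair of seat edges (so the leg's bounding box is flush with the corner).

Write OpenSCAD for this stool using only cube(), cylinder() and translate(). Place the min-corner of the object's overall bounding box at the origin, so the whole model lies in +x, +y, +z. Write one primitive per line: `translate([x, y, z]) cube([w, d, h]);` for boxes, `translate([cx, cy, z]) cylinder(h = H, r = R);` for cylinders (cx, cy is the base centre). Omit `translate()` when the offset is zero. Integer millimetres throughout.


translate([0, 0, 388]) cube([343, 306, 22]);
translate([14, 14, 0]) cylinder(h = 388, r = 14);
translate([329, 14, 0]) cylinder(h = 388, r = 14);
translate([14, 292, 0]) cylinder(h = 388, r = 14);
translate([329, 292, 0]) cylinder(h = 388, r = 14);


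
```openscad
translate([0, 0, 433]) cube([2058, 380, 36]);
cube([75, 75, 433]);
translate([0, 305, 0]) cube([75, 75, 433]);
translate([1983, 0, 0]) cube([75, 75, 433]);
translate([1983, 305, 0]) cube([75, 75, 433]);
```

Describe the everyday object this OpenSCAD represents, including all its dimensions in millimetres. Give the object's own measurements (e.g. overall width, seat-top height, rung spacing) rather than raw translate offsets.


A bench: a 2058×380 mm seat slab, 36 mm thick, top at z = 469 mm, on four 75×75 mm square legs flush with the seat corners and standing on z = 0.


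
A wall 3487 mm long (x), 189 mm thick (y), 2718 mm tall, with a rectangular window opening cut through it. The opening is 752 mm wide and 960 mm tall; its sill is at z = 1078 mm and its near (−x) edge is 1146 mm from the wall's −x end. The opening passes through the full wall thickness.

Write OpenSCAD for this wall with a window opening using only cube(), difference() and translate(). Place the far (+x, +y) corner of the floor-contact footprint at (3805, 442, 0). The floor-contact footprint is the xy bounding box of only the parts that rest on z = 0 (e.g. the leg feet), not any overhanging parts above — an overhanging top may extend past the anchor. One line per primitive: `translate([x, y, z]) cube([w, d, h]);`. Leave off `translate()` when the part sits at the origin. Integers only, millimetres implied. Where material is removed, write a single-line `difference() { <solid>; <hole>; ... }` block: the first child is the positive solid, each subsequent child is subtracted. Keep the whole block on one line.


difference() { translate([318, 253, 0]) cube([3487, 189, 2718]); translate([1464, 253, 1078]) cube([752, 189, 960]); }


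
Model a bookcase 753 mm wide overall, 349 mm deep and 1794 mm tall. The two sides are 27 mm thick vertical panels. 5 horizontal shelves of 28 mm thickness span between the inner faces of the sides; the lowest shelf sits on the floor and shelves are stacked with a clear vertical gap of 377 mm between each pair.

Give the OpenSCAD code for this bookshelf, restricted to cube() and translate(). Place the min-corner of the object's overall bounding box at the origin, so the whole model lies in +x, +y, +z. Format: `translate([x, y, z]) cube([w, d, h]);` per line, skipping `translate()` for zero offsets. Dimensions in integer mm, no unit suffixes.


cube([27, 349, 1794]);
translate([726, 0, 0]) cube([27, 349, 1794]);
translate([27, 0, 0]) cube([699, 349, 28]);
translate([27, 0, 405]) cube([699, 349, 28]);
translate([27, 0, 810]) cube([699, 349, 28]);
translate([27, 0, 1215]) cube([699, 349, 28]);
translate([27, 0, 1620]) cube([699, 349, 28]);


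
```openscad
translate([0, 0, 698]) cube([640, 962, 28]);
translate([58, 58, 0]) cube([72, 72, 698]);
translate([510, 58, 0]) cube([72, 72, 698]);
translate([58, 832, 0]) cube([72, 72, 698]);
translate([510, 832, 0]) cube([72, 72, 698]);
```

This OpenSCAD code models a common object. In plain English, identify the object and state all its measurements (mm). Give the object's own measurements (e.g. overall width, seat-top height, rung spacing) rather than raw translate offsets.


A table: top 640 mm (x) × 962 mm (y), 28 mm thick, upper face at z = 726 mm, on four 72×72 mm square legs, each inset 58 mm from the nearest pair of top edges from z = 0 to the bottom of the top.


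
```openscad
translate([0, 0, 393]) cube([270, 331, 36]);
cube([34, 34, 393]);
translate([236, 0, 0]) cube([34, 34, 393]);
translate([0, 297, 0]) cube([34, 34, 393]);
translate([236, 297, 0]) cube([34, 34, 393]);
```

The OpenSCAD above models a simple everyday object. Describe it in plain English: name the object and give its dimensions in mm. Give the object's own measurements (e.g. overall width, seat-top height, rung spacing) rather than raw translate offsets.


A four-legged stool. The seat is a 270×331×36 mm slab whose top surface is at z = 429 mm; four square legs, each 34×34 mm in cross-section, run from the floor (z = 0) to the underside of the seat, each flush with a corner of the seat.


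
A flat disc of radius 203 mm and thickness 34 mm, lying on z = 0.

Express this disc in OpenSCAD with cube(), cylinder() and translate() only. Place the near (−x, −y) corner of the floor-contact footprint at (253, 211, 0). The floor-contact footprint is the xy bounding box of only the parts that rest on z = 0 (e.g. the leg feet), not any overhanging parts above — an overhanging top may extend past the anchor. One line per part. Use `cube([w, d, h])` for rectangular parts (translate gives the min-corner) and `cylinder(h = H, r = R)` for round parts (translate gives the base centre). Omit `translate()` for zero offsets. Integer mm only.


translate([456, 414, 0]) cylinder(h = 34, r = 203);


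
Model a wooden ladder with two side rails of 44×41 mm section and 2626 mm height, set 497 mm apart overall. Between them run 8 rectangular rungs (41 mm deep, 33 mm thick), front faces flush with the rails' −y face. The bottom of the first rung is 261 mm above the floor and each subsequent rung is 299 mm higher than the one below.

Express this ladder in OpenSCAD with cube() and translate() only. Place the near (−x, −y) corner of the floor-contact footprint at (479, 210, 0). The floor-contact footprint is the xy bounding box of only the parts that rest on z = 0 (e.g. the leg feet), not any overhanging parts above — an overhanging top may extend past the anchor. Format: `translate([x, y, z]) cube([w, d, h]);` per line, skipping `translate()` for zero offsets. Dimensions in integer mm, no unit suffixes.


translate([479, 210, 0]) cube([44, 41, 2626]);
translate([932, 210, 0]) cube([44, 41, 2626]);
translate([523, 210, 261]) cube([409, 41, 33]);
translate([523, 210, 560]) cube([409, 41, 33]);
translate([523, 210, 859]) cube([409, 41, 33]);
translate([523, 210, 1158]) cube([409, 41, 33]);
translate([523, 210, 1457]) cube([409, 41, 33]);
translate([523, 210, 1756]) cube([409, 41, 33]);
translate([523, 210, 2055]) cube([409, 41, 33]);
translate([523, 210, 2354]) cube([409, 41, 33]);


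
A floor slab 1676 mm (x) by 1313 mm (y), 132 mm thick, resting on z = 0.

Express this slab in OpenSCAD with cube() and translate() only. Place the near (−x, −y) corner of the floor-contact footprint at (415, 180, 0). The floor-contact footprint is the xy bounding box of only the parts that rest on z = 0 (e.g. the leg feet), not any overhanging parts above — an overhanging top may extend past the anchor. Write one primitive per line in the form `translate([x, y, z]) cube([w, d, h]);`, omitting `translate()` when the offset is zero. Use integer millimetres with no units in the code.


translate([415, 180, 0]) cube([1676, 1313, 132]);


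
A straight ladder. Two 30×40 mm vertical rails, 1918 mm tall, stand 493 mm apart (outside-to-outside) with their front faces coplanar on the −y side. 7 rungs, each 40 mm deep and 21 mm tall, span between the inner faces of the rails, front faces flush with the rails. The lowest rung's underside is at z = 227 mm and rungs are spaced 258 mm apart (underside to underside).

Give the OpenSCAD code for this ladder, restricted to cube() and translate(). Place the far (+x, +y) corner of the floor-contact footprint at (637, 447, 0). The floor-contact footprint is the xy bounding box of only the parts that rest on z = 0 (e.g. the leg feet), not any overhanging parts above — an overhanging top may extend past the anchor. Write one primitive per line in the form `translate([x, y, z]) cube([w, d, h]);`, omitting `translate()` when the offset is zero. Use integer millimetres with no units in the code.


translate([144, 407, 0]) cube([30, 40, 1918]);
translate([607, 407, 0]) cube([30, 40, 1918]);
translate([174, 407, 227]) cube([433, 40, 21]);
translate([174, 407, 485]) cube([433, 40, 21]);
translate([174, 407, 743]) cube([433, 40, 21]);
translate([174, 407, 1001]) cube([433, 40, 21]);
translate([174, 407, 1259]) cube([433, 40, 21]);
translate([174, 407, 1517]) cube([433, 40, 21]);
translate([174, 407, 1775]) cube([433, 40, 21]);


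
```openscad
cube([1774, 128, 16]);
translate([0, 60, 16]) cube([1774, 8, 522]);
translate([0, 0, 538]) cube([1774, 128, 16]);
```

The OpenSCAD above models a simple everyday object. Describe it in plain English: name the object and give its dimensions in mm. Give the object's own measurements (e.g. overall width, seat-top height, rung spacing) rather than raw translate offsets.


An I-beam lying along x, 1774 mm long. Overall section height 554 mm. Two flanges 128 mm wide (y) and 16 mm thick, one on the floor and one at the top; a web 8 mm thick runs between them, centred on the flange width.


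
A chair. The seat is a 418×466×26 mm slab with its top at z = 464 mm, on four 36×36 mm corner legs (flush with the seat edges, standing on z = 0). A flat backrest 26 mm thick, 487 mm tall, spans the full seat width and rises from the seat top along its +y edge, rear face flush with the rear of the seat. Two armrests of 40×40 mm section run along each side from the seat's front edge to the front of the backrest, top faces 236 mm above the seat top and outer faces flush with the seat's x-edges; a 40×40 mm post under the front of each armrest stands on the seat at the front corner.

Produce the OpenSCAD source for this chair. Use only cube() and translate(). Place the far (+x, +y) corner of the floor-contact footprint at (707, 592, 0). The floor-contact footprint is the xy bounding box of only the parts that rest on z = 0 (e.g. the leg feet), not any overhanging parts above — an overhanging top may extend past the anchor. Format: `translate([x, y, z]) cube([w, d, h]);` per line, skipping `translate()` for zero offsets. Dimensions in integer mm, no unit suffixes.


// leg_h = 464 - 26 = 438
// arm post h = 236 - 40 = 196
translate([289, 126, 438]) cube([418, 466, 26]);
translate([289, 126, 0]) cube([36, 36, 438]);
translate([671, 126, 0]) cube([36, 36, 438]);
translate([289, 556, 0]) cube([36, 36, 438]);
translate([671, 556, 0]) cube([36, 36, 438]);
translate([289, 566, 464]) cube([418, 26, 487]);
translate([289, 126, 660]) cube([40, 440, 40]);
translate([667, 126, 660]) cube([40, 440, 40]);
translate([289, 126, 464]) cube([40, 40, 196]);
translate([667, 126, 464]) cube([40, 40, 196]);


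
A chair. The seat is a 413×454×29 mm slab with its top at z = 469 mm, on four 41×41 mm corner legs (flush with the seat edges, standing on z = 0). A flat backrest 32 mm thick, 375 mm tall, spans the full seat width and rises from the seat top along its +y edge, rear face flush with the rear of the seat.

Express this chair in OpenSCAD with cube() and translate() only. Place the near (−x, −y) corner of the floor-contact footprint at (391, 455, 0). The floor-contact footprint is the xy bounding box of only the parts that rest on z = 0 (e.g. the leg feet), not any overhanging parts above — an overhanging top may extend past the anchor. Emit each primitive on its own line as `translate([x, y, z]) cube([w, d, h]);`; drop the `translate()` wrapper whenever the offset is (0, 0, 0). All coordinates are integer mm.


// leg_h = 469 - 29 = 440
translate([391, 455, 440]) cube([413, 454, 29]);
translate([391, 455, 0]) cube([41, 41, 440]);
translate([763, 455, 0]) cube([41, 41, 440]);
translate([391, 868, 0]) cube([41, 41, 440]);
translate([763, 868, 0]) cube([41, 41, 440]);
translate([391, 877, 469]) cube([413, 32, 375]);


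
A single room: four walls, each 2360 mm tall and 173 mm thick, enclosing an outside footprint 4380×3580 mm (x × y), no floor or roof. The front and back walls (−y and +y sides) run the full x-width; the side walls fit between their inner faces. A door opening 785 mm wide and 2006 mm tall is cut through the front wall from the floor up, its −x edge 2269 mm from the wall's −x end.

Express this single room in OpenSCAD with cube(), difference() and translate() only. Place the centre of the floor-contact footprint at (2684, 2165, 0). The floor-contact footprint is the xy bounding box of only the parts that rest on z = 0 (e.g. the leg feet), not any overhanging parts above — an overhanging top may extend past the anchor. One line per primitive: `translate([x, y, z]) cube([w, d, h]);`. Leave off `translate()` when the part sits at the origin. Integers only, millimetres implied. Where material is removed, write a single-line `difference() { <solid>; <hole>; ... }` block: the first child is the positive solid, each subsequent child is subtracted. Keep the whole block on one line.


difference() { translate([494, 375, 0]) cube([4380, 173, 2360]); translate([2763, 375, 0]) cube([785, 173, 2006]); }
translate([494, 3782, 0]) cube([4380, 173, 2360]);
translate([494, 548, 0]) cube([173, 3234, 2360]);
translate([4701, 548, 0]) cube([173, 3234, 2360]);


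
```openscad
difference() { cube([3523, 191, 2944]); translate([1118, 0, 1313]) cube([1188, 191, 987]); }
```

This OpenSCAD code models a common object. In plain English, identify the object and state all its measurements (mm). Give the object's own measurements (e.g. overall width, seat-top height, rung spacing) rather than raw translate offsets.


A wall 3523 mm long (x), 191 mm thick (y), 2944 mm tall, with a rectangular window opening cut through it. The opening is 1188 mm wide and 987 mm tall; its sill is at z = 1313 mm and its near (−x) edge is 1118 mm from the wall's −x end. The opening passes through the full wall thickness.
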